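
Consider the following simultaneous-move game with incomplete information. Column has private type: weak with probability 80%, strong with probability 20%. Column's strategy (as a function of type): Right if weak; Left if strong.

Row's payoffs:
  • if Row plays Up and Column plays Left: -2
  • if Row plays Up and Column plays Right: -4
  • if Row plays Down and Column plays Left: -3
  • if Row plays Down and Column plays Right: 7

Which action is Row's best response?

E[Up] = 0.8·(-4) + 0.2·(-2) = -3.6
E[Down] = 0.8·(7) + 0.2·(-3) = 5
Best response: Down (5 is the largest).

Down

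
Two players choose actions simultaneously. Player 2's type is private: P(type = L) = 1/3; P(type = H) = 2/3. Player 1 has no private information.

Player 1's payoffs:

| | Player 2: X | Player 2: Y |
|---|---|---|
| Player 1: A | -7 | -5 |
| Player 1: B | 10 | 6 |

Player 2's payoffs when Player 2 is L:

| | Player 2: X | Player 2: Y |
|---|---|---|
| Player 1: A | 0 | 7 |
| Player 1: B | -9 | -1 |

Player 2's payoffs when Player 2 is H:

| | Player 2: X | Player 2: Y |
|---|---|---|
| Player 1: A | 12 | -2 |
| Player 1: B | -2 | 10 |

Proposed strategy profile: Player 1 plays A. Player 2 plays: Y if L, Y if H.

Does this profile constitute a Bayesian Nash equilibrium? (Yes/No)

No

A profile is a BNE iff every type of every player is best-responding given beliefs about the other side.
Player 1 plays A: E[A] = 1/3·(-5) + 2/3·(-5) = -5; E[B] = 6. Not best-responding. ✗
Player 2 (type L), facing A: X gives 0, Y gives 7. Proposed Y is best. ✓
Player 2 (type H), facing A: X gives 12, Y gives -2. Proposed Y is not best — profitable deviation exists. ✗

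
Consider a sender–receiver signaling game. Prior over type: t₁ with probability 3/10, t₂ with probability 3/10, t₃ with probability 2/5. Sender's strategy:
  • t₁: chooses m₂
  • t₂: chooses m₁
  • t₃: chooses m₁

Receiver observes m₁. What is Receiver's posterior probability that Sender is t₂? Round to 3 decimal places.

Apply Bayes' rule using the sender's strategy as the likelihood.
P(m₁) = (3/10)·0 + (3/10)·1 + (2/5)·1 = 7/10
P(t₂ | m₁) = ((3/10)·1) / (7/10) = (3/10) / (7/10) = 3/7

0.429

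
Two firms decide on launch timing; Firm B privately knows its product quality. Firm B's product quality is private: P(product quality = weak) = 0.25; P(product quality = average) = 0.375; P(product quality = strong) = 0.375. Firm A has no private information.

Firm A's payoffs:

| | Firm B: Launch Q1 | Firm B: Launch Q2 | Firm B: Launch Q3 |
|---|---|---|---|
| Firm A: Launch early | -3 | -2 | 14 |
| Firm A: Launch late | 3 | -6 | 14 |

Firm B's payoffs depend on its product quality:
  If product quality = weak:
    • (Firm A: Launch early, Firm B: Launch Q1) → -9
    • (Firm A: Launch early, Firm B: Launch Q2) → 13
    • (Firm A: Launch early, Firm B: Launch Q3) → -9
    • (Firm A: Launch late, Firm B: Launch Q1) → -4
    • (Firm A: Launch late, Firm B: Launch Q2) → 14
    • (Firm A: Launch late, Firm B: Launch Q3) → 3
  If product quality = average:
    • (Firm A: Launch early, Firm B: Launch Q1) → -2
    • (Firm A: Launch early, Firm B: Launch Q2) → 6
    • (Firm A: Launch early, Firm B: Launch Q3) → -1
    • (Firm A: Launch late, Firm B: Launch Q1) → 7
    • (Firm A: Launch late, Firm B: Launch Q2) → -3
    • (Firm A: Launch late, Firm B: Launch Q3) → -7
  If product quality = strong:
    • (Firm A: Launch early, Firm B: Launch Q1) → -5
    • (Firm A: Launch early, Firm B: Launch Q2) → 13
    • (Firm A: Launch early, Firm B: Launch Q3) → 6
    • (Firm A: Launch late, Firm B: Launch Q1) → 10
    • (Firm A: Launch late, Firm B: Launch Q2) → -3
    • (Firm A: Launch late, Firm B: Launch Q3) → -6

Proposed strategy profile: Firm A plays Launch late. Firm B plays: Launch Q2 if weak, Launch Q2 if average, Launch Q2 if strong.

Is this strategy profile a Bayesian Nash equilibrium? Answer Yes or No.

Firm A plays Launch late: E[Launch late] = 0.25·(-6) + 0.375·(-6) + 0.375·(-6) = -6; E[Launch early] = -2. Not best-responding. ✗
Firm B (product quality weak), facing Launch late: Launch Q1 gives -4, Launch Q2 gives 14, Launch Q3 gives 3. Proposed Launch Q2 is best. ✓
Firm B (product quality average), facing Launch late: Launch Q1 gives 7, Launch Q2 gives -3, Launch Q3 gives -7. Proposed Launch Q2 is not best — profitable deviation exists. ✗
Firm B (product quality strong), facing Launch late: Launch Q1 gives 10, Launch Q2 gives -3, Launch Q3 gives -6. Proposed Launch Q2 is not best — profitable deviation exists. ✗

No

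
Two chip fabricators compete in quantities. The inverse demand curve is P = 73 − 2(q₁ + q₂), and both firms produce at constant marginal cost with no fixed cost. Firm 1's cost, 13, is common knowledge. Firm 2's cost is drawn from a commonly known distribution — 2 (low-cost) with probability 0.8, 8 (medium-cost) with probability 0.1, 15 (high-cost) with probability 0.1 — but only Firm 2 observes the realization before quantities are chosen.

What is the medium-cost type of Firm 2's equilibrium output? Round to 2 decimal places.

Type-c best response for Firm 2: q₂(c) = (73 − c)/4 − q₁/2.
Firm 1 maximizes expected profit; its first-order condition is 73 − 4q₁ − 2E[q₂] − 13 = 0.
Substituting E[q₂] and solving: E[c₂] = 3.9, so q₁ = (73 − 2·13 + 3.9)/6 = 8.48333.
q₂(medium-cost) = (73 − 8 − 2·8.48333)/4 = 12.0083.

12.01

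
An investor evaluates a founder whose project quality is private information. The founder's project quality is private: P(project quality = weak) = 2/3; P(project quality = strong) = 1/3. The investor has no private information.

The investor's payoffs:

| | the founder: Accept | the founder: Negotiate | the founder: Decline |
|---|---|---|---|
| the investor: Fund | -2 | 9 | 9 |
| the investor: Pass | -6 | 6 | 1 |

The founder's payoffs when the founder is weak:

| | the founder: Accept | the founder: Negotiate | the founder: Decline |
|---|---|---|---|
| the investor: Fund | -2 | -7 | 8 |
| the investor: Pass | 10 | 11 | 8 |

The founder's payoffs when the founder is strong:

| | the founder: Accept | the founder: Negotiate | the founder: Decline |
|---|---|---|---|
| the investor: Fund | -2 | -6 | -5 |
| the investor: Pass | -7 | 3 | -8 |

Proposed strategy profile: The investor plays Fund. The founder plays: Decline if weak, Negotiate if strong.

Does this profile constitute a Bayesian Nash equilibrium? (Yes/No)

No

A profile is a BNE iff every type of every player is best-responding given beliefs about the other side.
The investor plays Fund: E[Fund] = 2/3·(9) + 1/3·(9) = 9; E[Pass] = 8/3. Best-responding. ✓
The founder (project quality weak), facing Fund: Accept gives -2, Negotiate gives -7, Decline gives 8. Proposed Decline is best. ✓
The founder (project quality strong), facing Fund: Accept gives -2, Negotiate gives -6, Decline gives -5. Proposed Negotiate is not best — profitable deviation exists. ✗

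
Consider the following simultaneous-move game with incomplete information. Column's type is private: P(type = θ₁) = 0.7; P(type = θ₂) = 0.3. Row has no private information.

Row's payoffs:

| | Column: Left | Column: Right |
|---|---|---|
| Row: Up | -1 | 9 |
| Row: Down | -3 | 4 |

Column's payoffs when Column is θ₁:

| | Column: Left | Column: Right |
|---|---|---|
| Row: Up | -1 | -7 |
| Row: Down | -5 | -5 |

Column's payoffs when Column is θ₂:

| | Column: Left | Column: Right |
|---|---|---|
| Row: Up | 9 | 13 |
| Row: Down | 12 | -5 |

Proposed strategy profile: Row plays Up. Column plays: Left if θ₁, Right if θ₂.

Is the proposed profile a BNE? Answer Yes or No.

Yes

Row plays Up: E[Up] = 0.7·(-1) + 0.3·(9) = 2; E[Down] = -0.9. Best-responding. ✓
Column (type θ₁), facing Up: Left gives -1, Right gives -7. Proposed Left is best. ✓
Column (type θ₂), facing Up: Left gives 9, Right gives 13. Proposed Right is best. ✓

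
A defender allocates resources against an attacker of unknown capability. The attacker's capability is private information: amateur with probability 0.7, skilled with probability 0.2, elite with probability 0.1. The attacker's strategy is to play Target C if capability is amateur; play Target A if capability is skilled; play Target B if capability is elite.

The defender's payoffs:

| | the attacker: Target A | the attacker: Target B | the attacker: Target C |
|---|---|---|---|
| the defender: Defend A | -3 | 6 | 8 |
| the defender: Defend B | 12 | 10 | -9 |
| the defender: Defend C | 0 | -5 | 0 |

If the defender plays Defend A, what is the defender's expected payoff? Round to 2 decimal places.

Take the expectation over the attacker's capability, weighting each type's action by its prior probability.
E[Defend A] = 0.7·8 + 0.2·(-3) + 0.1·6 = 5.6 + (-0.6) + 0.6 = 5.6

5.60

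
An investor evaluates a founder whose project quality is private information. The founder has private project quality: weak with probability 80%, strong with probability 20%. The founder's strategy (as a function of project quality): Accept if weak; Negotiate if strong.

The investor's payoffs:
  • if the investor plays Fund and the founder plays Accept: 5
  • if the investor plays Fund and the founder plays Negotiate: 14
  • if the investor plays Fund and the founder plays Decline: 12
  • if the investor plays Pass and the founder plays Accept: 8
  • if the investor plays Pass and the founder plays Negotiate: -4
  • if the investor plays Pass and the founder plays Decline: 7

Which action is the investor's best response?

Compute the investor's expected payoff for each action, taking the expectation over the founder's type.
E[Fund] = 0.8·(5) + 0.2·(14) = 6.8
E[Pass] = 0.8·(8) + 0.2·(-4) = 5.6
Best response: Fund (6.8 is the largest).

Fund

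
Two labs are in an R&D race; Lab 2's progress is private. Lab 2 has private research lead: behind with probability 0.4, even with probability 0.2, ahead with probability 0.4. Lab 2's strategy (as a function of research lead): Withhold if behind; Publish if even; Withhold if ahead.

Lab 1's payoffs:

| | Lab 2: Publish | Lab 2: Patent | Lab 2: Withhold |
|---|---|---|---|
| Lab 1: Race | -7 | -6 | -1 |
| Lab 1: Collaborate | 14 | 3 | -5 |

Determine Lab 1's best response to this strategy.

E[Race] = 0.4·(-1) + 0.2·(-7) + 0.4·(-1) = -2.2
E[Collaborate] = 0.4·(-5) + 0.2·(14) + 0.4·(-5) = -1.2
Best response: Collaborate (-1.2 is the largest).

Collaborate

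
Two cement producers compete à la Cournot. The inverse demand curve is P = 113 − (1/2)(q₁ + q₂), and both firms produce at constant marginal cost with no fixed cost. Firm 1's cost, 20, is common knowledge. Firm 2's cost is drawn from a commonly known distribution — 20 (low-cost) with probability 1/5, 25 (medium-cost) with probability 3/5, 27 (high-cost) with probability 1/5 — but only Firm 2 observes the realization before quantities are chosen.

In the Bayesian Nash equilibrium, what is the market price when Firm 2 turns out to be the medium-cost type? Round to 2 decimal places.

52.77

Firm 2 with cost c maximizes (113 − (1/2)(q₁+q₂) − c)·q₂, giving q₂(c) = (113 − c − (1/2)q₁).
E[c₂] = 1/5·20 + 3/5·25 + 1/5·27 = 24.4
Firm 1's FOC against E[q₂] yields q₁ = (113 − 2·20 + E[c₂])/(3/2) = (113 − 40 + 24.4)/(3/2) = 64.9333.
q₂(medium-cost) = 55.5333, so P = 113 − (1/2)·(64.9333 + 55.5333) = 52.7667.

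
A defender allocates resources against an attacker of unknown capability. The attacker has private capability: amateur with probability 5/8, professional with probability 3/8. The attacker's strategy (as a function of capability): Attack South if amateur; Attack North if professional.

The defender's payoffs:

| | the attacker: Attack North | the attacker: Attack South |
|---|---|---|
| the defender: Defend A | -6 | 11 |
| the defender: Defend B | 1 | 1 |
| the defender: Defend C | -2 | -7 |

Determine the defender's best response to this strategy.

Defend A

E[Defend A] = 5/8·(11) + 3/8·(-6) = 37/8
E[Defend B] = 5/8·(1) + 3/8·(1) = 1
E[Defend C] = 5/8·(-7) + 3/8·(-2) = -41/8
Best response: Defend A (37/8 is the largest).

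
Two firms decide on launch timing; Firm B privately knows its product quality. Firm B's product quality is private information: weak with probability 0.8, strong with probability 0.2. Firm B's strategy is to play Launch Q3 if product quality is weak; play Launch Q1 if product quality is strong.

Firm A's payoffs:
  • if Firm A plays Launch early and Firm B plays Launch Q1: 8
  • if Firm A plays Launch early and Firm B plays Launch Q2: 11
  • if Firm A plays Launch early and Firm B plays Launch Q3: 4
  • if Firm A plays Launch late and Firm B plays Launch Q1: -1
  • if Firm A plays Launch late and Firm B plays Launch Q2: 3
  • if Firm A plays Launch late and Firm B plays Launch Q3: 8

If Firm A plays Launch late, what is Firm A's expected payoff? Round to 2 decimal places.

6.20

E[Launch late] = 0.8·8 + 0.2·(-1) = 6.4 + (-0.2) = 6.2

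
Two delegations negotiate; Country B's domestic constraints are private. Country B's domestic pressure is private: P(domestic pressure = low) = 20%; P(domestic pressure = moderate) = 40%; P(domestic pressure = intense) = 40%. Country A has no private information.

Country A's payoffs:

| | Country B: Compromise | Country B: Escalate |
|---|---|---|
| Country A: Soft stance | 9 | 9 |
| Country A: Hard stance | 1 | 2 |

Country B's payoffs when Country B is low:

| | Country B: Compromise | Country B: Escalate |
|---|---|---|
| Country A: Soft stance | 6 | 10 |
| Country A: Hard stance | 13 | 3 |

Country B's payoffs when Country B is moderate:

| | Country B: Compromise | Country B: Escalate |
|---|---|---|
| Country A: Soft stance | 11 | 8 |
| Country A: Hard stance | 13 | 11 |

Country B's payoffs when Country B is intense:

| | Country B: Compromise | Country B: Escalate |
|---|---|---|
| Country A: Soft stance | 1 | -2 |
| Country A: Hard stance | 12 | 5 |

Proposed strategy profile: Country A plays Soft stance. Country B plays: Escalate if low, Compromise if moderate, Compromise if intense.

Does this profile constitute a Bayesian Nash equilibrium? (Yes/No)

Yes

Country A plays Soft stance: E[Soft stance] = 0.2·(9) + 0.4·(9) + 0.4·(9) = 9; E[Hard stance] = 1.2. Best-responding. ✓
Country B (domestic pressure low), facing Soft stance: Compromise gives 6, Escalate gives 10. Proposed Escalate is best. ✓
Country B (domestic pressure moderate), facing Soft stance: Compromise gives 11, Escalate gives 8. Proposed Compromise is best. ✓
Country B (domestic pressure intense), facing Soft stance: Compromise gives 1, Escalate gives -2. Proposed Compromise is best. ✓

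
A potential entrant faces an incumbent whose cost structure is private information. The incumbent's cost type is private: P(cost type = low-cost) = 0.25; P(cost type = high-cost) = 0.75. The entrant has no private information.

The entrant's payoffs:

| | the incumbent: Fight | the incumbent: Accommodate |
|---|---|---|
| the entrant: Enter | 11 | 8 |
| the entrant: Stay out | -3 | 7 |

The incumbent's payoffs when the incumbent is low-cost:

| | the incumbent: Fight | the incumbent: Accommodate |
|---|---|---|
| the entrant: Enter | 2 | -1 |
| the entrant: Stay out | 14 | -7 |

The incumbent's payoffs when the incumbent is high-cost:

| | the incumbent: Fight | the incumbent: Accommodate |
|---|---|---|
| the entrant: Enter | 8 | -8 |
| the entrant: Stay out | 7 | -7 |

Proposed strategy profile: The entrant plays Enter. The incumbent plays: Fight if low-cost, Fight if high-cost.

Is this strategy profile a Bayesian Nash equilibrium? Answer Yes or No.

Yes

The entrant plays Enter: E[Enter] = 0.25·(11) + 0.75·(11) = 11; E[Stay out] = -3. Best-responding. ✓
The incumbent (cost type low-cost), facing Enter: Fight gives 2, Accommodate gives -1. Proposed Fight is best. ✓
The incumbent (cost type high-cost), facing Enter: Fight gives 8, Accommodate gives -8. Proposed Fight is best. ✓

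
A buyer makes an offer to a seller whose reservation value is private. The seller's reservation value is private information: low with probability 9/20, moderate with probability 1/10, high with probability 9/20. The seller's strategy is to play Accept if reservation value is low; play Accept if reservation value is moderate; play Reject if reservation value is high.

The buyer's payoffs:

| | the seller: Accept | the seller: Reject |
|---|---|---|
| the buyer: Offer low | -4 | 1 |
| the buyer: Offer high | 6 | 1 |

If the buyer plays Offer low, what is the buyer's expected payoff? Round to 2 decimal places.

-1.75

Take the expectation over the seller's reservation value, weighting each type's action by its prior probability.
E[Offer low] = 9/20·(-4) + 1/10·(-4) + 9/20·1 = (-9/5) + (-2/5) + 9/20 = -7/4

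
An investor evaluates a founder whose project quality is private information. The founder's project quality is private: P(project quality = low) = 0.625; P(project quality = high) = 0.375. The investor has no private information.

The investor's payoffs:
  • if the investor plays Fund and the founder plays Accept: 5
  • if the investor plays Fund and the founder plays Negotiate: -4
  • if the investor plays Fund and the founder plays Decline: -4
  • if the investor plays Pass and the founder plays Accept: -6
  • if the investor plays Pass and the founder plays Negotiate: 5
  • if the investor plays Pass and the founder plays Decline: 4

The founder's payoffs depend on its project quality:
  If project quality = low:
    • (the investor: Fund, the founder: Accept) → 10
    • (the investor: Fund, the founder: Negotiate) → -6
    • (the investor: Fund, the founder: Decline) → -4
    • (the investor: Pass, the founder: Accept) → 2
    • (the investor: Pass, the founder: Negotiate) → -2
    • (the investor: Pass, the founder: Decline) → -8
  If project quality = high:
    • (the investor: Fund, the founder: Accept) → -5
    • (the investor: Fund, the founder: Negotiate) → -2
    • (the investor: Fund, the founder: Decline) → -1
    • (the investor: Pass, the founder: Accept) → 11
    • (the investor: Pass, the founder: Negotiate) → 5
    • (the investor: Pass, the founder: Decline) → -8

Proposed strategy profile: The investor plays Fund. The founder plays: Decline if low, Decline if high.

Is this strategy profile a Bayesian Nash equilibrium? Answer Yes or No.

No

The investor plays Fund: E[Fund] = 0.625·(-4) + 0.375·(-4) = -4; E[Pass] = 4. Not best-responding. ✗
The founder (project quality low), facing Fund: Accept gives 10, Negotiate gives -6, Decline gives -4. Proposed Decline is not best — profitable deviation exists. ✗
The founder (project quality high), facing Fund: Accept gives -5, Negotiate gives -2, Decline gives -1. Proposed Decline is best. ✓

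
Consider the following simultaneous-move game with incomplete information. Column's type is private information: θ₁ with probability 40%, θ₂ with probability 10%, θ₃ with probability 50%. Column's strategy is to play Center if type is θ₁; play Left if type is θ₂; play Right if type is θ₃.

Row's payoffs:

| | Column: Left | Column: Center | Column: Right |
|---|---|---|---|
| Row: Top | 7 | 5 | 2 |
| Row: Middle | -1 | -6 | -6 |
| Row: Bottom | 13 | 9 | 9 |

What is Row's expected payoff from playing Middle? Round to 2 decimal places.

-5.50

E[Middle] = 0.4·(-6) + 0.1·(-1) + 0.5·(-6) = (-2.4) + (-0.1) + (-3) = -5.5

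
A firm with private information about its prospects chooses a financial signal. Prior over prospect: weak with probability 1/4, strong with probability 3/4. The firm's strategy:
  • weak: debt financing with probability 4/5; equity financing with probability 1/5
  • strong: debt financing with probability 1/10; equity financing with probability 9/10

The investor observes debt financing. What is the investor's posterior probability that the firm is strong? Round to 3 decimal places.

Apply Bayes' rule using the sender's strategy as the likelihood.
P(debt financing) = (1/4)·(4/5) + (3/4)·(1/10) = 11/40
P(strong | debt financing) = ((3/4)·(1/10)) / (11/40) = (3/40) / (11/40) = 3/11

0.273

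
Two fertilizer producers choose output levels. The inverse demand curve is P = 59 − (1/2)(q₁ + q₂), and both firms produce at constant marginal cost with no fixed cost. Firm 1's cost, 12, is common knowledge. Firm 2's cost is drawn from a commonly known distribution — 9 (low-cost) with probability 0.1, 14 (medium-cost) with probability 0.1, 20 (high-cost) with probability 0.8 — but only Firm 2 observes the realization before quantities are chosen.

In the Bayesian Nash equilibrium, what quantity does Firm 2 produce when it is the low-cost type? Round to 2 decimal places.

Firm 2 with cost c maximizes (59 − (1/2)(q₁+q₂) − c)·q₂, giving q₂(c) = (59 − c − (1/2)q₁).
E[c₂] = 0.1·9 + 0.1·14 + 0.8·20 = 18.3
Firm 1's FOC against E[q₂] yields q₁ = (59 − 2·12 + E[c₂])/(3/2) = (59 − 24 + 18.3)/(3/2) = 35.5333.
q₂(low-cost) = (59 − 9 − (1/2)·35.5333) = 32.2333.

32.23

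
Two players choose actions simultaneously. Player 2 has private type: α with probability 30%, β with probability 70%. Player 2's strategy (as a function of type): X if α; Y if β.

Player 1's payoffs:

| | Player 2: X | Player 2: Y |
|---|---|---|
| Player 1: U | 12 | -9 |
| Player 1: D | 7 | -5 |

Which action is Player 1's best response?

E[U] = 0.3·(12) + 0.7·(-9) = -2.7
E[D] = 0.3·(7) + 0.7·(-5) = -1.4
Best response: D (-1.4 is the largest).

D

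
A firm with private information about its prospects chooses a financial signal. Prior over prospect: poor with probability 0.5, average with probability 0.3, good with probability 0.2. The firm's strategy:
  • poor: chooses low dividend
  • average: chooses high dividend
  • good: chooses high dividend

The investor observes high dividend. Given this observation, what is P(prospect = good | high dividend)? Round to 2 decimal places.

0.40

P(high dividend) = 0.5·0 + 0.3·1 + 0.2·1 = 0.5
P(good | high dividend) = (0.2·1) / 0.5 = 0.2 / 0.5 = 0.4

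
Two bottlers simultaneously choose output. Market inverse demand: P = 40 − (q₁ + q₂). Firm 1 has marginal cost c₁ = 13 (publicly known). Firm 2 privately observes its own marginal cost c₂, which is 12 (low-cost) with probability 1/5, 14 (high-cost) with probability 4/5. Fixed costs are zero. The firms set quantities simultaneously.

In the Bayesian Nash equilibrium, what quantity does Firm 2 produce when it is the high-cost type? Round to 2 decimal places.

Firm 2 with cost c maximizes (40 − (q₁+q₂) − c)·q₂, giving q₂(c) = (40 − c − q₁)/2.
E[c₂] = 1/5·12 + 4/5·14 = 13.6
Firm 1's FOC against E[q₂] yields q₁ = (40 − 2·13 + E[c₂])/3 = (40 − 26 + 13.6)/3 = 9.2.
q₂(high-cost) = (40 − 14 − 9.2)/2 = 8.4.

8.40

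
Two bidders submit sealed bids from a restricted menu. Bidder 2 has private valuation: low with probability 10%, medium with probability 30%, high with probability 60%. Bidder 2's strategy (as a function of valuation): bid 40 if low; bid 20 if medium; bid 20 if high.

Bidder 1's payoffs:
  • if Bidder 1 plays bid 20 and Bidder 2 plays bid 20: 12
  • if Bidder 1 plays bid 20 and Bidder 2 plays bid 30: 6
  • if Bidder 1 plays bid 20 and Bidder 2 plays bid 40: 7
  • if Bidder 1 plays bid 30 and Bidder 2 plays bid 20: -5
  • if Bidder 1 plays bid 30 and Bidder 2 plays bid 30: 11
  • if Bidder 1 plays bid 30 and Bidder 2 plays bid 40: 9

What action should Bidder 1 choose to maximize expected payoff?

bid 20

E[bid 20] = 0.1·(7) + 0.3·(12) + 0.6·(12) = 11.5
E[bid 30] = 0.1·(9) + 0.3·(-5) + 0.6·(-5) = -3.6
Best response: bid 20 (11.5 is the largest).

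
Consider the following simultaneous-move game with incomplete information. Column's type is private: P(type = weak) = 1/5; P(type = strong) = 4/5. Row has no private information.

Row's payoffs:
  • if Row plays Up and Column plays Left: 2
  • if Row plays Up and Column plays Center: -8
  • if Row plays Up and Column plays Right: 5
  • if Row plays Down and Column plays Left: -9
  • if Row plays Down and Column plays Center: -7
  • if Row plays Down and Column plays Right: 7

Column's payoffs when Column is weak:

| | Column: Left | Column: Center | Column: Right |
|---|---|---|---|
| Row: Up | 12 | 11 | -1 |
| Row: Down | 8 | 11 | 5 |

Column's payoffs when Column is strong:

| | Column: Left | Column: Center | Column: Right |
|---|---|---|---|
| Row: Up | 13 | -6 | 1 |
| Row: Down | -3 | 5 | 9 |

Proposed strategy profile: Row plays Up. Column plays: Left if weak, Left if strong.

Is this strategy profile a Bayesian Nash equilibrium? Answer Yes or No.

Yes

Row plays Up: E[Up] = 1/5·(2) + 4/5·(2) = 2; E[Down] = -9. Best-responding. ✓
Column (type weak), facing Up: Left gives 12, Center gives 11, Right gives -1. Proposed Left is best. ✓
Column (type strong), facing Up: Left gives 13, Center gives -6, Right gives 1. Proposed Left is best. ✓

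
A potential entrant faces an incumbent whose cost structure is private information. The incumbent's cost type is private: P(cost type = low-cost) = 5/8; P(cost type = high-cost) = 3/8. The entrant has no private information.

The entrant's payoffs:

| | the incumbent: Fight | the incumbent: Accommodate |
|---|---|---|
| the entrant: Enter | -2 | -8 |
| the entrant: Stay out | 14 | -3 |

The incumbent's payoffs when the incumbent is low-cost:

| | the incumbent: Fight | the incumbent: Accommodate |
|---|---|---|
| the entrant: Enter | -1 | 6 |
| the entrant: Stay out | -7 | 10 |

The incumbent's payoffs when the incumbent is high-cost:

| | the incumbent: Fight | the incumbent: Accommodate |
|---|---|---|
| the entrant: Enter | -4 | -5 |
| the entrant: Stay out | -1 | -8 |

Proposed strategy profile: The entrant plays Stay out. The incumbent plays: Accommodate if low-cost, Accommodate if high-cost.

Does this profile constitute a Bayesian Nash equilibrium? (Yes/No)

No

The entrant plays Stay out: E[Stay out] = 5/8·(-3) + 3/8·(-3) = -3; E[Enter] = -8. Best-responding. ✓
The incumbent (cost type low-cost), facing Stay out: Fight gives -7, Accommodate gives 10. Proposed Accommodate is best. ✓
The incumbent (cost type high-cost), facing Stay out: Fight gives -1, Accommodate gives -8. Proposed Accommodate is not best — profitable deviation exists. ✗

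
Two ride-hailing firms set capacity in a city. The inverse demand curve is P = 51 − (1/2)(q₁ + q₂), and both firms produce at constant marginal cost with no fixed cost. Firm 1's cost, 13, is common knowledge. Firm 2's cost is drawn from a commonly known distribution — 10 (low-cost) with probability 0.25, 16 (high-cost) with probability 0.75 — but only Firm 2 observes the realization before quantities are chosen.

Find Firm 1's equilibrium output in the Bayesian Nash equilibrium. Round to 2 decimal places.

Each type of Firm 2 best-responds to q₁; Firm 1 best-responds to the expected q₂ over Firm 2's types.
Firm 2 with cost c maximizes (51 − (1/2)(q₁+q₂) − c)·q₂, giving q₂(c) = (51 − c − (1/2)q₁).
E[c₂] = 0.25·10 + 0.75·16 = 14.5
Firm 1's FOC against E[q₂] yields q₁ = (51 − 2·13 + E[c₂])/(3/2) = (51 − 26 + 14.5)/(3/2) = 26.3333.

26.33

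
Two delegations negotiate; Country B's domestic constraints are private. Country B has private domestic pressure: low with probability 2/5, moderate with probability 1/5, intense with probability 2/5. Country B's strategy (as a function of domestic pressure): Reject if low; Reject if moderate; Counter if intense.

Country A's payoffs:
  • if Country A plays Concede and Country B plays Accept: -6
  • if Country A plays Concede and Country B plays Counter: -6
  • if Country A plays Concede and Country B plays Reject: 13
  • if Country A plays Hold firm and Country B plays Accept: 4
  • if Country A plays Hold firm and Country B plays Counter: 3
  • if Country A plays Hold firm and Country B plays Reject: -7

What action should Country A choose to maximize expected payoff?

E[Concede] = 2/5·(13) + 1/5·(13) + 2/5·(-6) = 27/5
E[Hold firm] = 2/5·(-7) + 1/5·(-7) + 2/5·(3) = -3
Best response: Concede (27/5 is the largest).

Concede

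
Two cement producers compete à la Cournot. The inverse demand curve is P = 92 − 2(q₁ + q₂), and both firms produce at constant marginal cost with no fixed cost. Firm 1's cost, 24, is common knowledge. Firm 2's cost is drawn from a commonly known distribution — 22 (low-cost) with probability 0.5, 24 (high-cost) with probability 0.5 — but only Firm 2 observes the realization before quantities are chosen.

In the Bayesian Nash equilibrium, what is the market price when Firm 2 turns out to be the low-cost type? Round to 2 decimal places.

Type-c best response for Firm 2: q₂(c) = (92 − c)/4 − q₁/2.
Firm 1 maximizes expected profit; its first-order condition is 92 − 4q₁ − 2E[q₂] − 24 = 0.
Substituting E[q₂] and solving: E[c₂] = 23, so q₁ = (92 − 2·24 + 23)/6 = 11.1667.
q₂(low-cost) = 11.9167, so P = 92 − 2·(11.1667 + 11.9167) = 45.8333.

45.83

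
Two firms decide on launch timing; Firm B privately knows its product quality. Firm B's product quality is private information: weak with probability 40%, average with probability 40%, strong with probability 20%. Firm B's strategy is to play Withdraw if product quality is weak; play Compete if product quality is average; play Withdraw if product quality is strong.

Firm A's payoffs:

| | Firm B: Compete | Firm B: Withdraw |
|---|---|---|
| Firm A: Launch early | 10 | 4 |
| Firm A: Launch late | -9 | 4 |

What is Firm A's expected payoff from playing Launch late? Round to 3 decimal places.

-1.200

E[Launch late] = 0.4·4 + 0.4·(-9) + 0.2·4 = 1.6 + (-3.6) + 0.8 = -1.2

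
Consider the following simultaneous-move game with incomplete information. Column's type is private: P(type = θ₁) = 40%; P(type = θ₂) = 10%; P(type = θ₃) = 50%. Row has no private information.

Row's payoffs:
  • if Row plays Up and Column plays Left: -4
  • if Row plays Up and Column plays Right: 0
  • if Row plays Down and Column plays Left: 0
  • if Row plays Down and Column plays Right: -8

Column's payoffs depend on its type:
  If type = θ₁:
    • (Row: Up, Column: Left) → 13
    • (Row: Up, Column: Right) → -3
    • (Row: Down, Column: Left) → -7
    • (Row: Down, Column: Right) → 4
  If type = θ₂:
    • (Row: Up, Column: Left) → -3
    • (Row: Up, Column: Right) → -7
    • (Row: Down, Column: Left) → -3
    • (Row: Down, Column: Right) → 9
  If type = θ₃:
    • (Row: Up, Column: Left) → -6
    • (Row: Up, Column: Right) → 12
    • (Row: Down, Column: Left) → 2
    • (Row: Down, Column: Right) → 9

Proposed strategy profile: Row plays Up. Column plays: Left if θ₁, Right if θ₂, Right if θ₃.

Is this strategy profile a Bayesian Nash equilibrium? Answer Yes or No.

Row plays Up: E[Up] = 0.4·(-4) + 0.1·(0) + 0.5·(0) = -1.6; E[Down] = -4.8. Best-responding. ✓
Column (type θ₁), facing Up: Left gives 13, Right gives -3. Proposed Left is best. ✓
Column (type θ₂), facing Up: Left gives -3, Right gives -7. Proposed Right is not best — profitable deviation exists. ✗
Column (type θ₃), facing Up: Left gives -6, Right gives 12. Proposed Right is best. ✓

No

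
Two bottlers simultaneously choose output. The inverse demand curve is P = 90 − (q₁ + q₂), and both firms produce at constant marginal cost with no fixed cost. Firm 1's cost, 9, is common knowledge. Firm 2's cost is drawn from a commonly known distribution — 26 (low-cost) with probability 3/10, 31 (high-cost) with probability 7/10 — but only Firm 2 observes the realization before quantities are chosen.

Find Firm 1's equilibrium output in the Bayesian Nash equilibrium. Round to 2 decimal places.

Firm 2 with cost c maximizes (90 − (q₁+q₂) − c)·q₂, giving q₂(c) = (90 − c − q₁)/2.
E[c₂] = 3/10·26 + 7/10·31 = 29.5
Firm 1's FOC against E[q₂] yields q₁ = (90 − 2·9 + E[c₂])/3 = (90 − 18 + 29.5)/3 = 33.8333.

33.83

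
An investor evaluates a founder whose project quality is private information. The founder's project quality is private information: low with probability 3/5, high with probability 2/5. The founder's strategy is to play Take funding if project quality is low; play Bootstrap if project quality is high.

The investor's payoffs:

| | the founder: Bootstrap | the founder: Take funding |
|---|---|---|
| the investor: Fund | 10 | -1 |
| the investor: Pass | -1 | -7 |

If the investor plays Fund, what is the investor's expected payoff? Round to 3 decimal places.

E[Fund] = 3/5·(-1) + 2/5·10 = (-3/5) + 4 = 17/5

3.400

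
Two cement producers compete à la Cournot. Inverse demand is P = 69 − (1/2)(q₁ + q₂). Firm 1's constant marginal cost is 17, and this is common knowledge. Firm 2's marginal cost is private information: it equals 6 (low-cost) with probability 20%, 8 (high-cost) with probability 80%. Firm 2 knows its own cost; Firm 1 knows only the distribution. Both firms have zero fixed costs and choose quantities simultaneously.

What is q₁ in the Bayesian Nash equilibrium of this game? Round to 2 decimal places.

Firm 2 with cost c maximizes (69 − (1/2)(q₁+q₂) − c)·q₂, giving q₂(c) = (69 − c − (1/2)q₁).
E[c₂] = 0.2·6 + 0.8·8 = 7.6
Firm 1's FOC against E[q₂] yields q₁ = (69 − 2·17 + E[c₂])/(3/2) = (69 − 34 + 7.6)/(3/2) = 28.4.

28.40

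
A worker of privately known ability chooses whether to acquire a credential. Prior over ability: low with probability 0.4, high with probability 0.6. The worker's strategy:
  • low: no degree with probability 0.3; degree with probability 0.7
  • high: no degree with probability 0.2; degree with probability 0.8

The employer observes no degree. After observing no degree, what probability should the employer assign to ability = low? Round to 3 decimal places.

0.500

P(no degree) = 0.4·0.3 + 0.6·0.2 = 0.24
P(low | no degree) = (0.4·0.3) / 0.24 = 0.12 / 0.24 = 0.5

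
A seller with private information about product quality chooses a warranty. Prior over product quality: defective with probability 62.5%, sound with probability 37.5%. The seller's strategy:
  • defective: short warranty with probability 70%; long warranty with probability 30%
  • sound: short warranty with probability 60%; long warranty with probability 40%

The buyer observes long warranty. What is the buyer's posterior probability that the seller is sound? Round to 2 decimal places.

0.44

P(long warranty) = 0.625·0.3 + 0.375·0.4 = 0.3375
P(sound | long warranty) = (0.375·0.4) / 0.3375 = 0.15 / 0.3375 = 0.444444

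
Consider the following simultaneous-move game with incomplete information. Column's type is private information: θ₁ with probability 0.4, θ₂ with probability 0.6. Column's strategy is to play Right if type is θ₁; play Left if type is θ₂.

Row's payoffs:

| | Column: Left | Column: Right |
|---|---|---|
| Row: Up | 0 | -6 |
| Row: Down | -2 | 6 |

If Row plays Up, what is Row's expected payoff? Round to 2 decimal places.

E[Up] = 0.4·(-6) + 0.6·0 = (-2.4) + 0 = -2.4

-2.40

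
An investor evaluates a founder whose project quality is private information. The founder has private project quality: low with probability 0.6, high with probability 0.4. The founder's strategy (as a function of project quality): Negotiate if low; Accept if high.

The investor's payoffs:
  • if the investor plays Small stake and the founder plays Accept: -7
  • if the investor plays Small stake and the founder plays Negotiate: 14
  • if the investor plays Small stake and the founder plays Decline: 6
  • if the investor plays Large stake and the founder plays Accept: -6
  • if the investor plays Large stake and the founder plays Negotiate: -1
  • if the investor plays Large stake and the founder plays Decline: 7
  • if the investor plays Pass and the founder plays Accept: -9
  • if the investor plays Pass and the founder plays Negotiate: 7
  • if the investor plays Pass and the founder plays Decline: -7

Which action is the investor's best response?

E[Small stake] = 0.6·(14) + 0.4·(-7) = 5.6
E[Large stake] = 0.6·(-1) + 0.4·(-6) = -3
E[Pass] = 0.6·(7) + 0.4·(-9) = 0.6
Best response: Small stake (5.6 is the largest).

Small stake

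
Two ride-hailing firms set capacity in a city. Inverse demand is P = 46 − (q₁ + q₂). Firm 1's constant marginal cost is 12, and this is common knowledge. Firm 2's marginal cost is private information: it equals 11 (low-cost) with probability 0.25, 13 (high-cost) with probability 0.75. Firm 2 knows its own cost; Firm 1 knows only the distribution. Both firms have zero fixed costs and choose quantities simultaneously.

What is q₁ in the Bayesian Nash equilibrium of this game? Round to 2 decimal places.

11.50

Type-c best response for Firm 2: q₂(c) = (46 − c)/2 − q₁/2.
Firm 1 maximizes expected profit; its first-order condition is 46 − 2q₁ − E[q₂] − 12 = 0.
Substituting E[q₂] and solving: E[c₂] = 12.5, so q₁ = (46 − 2·12 + 12.5)/3 = 11.5.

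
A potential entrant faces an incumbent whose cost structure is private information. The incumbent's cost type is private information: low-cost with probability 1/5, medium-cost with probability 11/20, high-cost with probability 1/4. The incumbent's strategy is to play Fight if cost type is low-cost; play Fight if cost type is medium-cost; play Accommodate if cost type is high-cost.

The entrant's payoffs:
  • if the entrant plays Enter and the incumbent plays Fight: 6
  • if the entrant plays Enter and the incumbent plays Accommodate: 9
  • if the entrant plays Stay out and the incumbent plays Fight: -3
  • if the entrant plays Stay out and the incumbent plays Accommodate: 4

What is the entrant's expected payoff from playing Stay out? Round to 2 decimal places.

-1.25

Take the expectation over the incumbent's cost type, weighting each type's action by its prior probability.
E[Stay out] = 1/5·(-3) + 11/20·(-3) + 1/4·4 = (-3/5) + (-33/20) + 1 = -5/4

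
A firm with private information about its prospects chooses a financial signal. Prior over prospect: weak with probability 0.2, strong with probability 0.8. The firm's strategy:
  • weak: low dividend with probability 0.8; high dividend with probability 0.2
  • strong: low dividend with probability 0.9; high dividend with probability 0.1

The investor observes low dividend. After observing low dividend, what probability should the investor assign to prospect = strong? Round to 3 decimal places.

0.818

Apply Bayes' rule using the sender's strategy as the likelihood.
P(low dividend) = 0.2·0.8 + 0.8·0.9 = 0.88
P(strong | low dividend) = (0.8·0.9) / 0.88 = 0.72 / 0.88 = 0.818182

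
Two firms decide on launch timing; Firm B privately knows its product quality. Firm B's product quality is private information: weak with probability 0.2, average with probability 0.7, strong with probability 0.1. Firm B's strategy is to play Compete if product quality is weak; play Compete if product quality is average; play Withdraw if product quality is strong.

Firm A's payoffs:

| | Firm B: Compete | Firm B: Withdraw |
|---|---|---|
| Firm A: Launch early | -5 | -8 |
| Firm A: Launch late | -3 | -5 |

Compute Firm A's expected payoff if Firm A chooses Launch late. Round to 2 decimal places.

Take the expectation over Firm B's product quality, weighting each type's action by its prior probability.
E[Launch late] = 0.2·(-3) + 0.7·(-3) + 0.1·(-5) = (-0.6) + (-2.1) + (-0.5) = -3.2

-3.20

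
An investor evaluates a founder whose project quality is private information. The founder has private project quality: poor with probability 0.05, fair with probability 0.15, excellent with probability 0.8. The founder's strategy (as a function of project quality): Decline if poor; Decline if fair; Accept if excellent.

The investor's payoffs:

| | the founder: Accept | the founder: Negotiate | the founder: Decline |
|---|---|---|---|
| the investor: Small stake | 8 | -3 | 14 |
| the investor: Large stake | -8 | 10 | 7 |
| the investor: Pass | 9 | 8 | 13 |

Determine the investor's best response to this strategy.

E[Small stake] = 0.05·(14) + 0.15·(14) + 0.8·(8) = 9.2
E[Large stake] = 0.05·(7) + 0.15·(7) + 0.8·(-8) = -5
E[Pass] = 0.05·(13) + 0.15·(13) + 0.8·(9) = 9.8
Best response: Pass (9.8 is the largest).

Pass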